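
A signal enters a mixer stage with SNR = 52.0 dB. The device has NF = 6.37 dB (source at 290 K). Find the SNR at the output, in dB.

45.63 dB

By definition F = SNR_in/SNR_out, so in dB: SNR_out = SNR_in − NF
SNR_out = 52.0 − 6.37 = 45.63 dB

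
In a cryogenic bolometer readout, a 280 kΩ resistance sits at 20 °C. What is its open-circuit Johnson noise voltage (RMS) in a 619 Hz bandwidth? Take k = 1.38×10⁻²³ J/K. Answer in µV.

1.67 µV

T = 20 °C + 273.15 = 293.15 K
V_n = √(4kTRB)
4kTRB = 4 × 1.38×10⁻²³ × 293.15 × 2.80×10⁵ × 6.19×10² = 2.80×10⁻¹² V²
V_n = √(2.80×10⁻¹²) = 1.67×10⁻⁶ V = 1.67 µV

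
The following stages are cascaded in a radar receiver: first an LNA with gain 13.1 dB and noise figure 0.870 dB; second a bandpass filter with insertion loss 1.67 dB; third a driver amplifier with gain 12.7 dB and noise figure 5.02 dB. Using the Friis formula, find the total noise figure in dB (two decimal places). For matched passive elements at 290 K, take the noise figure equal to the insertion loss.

Convert to linear (a loss of L dB is a gain of −L dB): F_i = 10^(NF_i/10), G_i = 10^(G_i,dB/10)
  Stage 1: F_1 = 10^(0.870/10) = 1.222, G_1 = 10^(13.1/10) = 20.42
  Stage 2: F_2 = 10^(1.67/10) = 1.469, G_2 = 10^(−1.67/10) = 0.6808
  Stage 3: F_3 = 10^(5.02/10) = 3.177, G_3 = 10^(12.7/10) = 18.62
Friis cascade:
  F = 1.222 + (1.469 − 1)/20.42 + (3.177 − 1)/13.90 = 1.401
NF = 10 log₁₀(1.401) = 1.47 dB

1.47 dB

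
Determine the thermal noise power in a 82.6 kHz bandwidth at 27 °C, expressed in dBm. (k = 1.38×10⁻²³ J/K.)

−124.7 dBm

T = 27 °C + 273.15 = 300.15 K
P_n = kTB = 1.38×10⁻²³ × 300.15 × 8.26×10⁴ = 3.42×10⁻¹⁶ W
In dBm: 10 log₁₀(3.42×10⁻¹⁶ / 10⁻³) = −124.7 dBm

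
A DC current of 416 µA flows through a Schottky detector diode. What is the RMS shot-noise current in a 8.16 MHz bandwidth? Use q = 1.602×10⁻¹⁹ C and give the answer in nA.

I_n = √(2qI·B)
2qI·B = 2 × 1.602×10⁻¹⁹ × 4.16×10⁻⁴ × 8.16×10⁶ = 1.09×10⁻¹⁵ A²
I_n = √(1.09×10⁻¹⁵) = 3.30×10⁻⁸ A = 33.0 nA

33.0 nA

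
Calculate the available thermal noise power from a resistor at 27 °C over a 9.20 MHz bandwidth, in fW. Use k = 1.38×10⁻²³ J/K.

38.1 fW

T = 27 °C + 273.15 = 300.15 K
P_n = kTB = 1.38×10⁻²³ × 300.15 × 9.20×10⁶ = 3.81×10⁻¹⁴ W = 38.1 fW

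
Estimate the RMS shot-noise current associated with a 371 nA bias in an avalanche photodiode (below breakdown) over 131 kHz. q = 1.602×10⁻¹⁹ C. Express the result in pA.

I_n = √(2qI·B)
2qI·B = 2 × 1.602×10⁻¹⁹ × 3.71×10⁻⁷ × 1.31×10⁵ = 1.56×10⁻²⁰ A²
I_n = √(1.56×10⁻²⁰) = 1.25×10⁻¹⁰ A = 125 pA

125 pA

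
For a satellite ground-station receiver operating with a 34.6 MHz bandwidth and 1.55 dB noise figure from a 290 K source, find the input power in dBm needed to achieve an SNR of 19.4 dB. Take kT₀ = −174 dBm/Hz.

Sensitivity = −174 + 10 log₁₀(B) + NF + SNR_min
= −174 + 75.39 + 1.55 + 19.4
= −77.66 dBm → −77.7 dBm

−77.7 dBm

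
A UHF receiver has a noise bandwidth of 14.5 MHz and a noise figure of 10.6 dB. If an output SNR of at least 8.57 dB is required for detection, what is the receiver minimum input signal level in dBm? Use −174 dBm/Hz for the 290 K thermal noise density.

Sensitivity = −174 + 10 log₁₀(B) + NF + SNR_min
= −174 + 71.61 + 10.6 + 8.57
= −83.22 dBm → −83.2 dBm

−83.2 dBm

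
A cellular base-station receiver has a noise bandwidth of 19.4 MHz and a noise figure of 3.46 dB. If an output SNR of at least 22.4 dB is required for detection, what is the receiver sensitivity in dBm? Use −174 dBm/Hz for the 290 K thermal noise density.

Sensitivity = −174 + 10 log₁₀(B) + NF + SNR_min
= −174 + 72.88 + 3.46 + 22.4
= −75.26 dBm → −75.3 dBm

−75.3 dBm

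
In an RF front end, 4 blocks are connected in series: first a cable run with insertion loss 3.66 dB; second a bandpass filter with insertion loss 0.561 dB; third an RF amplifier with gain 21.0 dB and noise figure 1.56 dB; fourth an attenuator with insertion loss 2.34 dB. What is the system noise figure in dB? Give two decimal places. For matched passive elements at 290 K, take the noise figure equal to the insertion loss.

5.80 dB

Convert to linear (a loss of L dB is a gain of −L dB): F_i = 10^(NF_i/10), G_i = 10^(G_i,dB/10)
  Stage 1: F_1 = 10^(3.66/10) = 2.323, G_1 = 10^(−3.66/10) = 0.4305
  Stage 2: F_2 = 10^(0.561/10) = 1.138, G_2 = 10^(−0.561/10) = 0.8788
  Stage 3: F_3 = 10^(1.56/10) = 1.432, G_3 = 10^(21.0/10) = 125.9
  Stage 4: F_4 = 10^(2.34/10) = 1.714, G_4 = 10^(−2.34/10) = 0.5834
Friis cascade:
  F = 2.323 + (1.138 − 1)/0.4305 + (1.432 − 1)/0.3784 + (1.714 − 1)/47.63 = 3.800
NF = 10 log₁₀(3.800) = 5.80 dB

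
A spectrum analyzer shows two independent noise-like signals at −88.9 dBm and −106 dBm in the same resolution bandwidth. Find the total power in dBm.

Convert to linear, add, convert back:
P₁ = 1.29×10⁻¹² W, P₂ = 2.51×10⁻¹⁴ W
P_tot = 1.31×10⁻¹² W → 10 log₁₀(P_tot / 10⁻³) = −88.8 dBm

−88.8 dBm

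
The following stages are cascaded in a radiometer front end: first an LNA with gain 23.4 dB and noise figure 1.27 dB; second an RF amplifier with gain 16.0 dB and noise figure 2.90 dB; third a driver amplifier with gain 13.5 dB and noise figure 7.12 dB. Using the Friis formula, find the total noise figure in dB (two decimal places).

Convert to linear (a loss of L dB is a gain of −L dB): F_i = 10^(NF_i/10), G_i = 10^(G_i,dB/10)
  Stage 1: F_1 = 10^(1.27/10) = 1.340, G_1 = 10^(23.4/10) = 218.8
  Stage 2: F_2 = 10^(2.90/10) = 1.950, G_2 = 10^(16.0/10) = 39.81
  Stage 3: F_3 = 10^(7.12/10) = 5.152, G_3 = 10^(13.5/10) = 22.39
Friis cascade:
  F = 1.340 + (1.950 − 1)/218.8 + (5.152 − 1)/8710 = 1.344
NF = 10 log₁₀(1.344) = 1.29 dB

1.29 dB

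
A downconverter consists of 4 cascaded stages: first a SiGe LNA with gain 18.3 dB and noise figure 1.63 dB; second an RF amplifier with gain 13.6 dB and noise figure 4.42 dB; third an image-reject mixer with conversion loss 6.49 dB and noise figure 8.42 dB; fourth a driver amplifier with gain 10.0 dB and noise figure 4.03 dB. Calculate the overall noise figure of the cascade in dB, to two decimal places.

Convert to linear (a loss of L dB is a gain of −L dB): F_i = 10^(NF_i/10), G_i = 10^(G_i,dB/10)
  Stage 1: F_1 = 10^(1.63/10) = 1.455, G_1 = 10^(18.3/10) = 67.61
  Stage 2: F_2 = 10^(4.42/10) = 2.767, G_2 = 10^(13.6/10) = 22.91
  Stage 3: F_3 = 10^(8.42/10) = 6.950, G_3 = 10^(−6.49/10) = 0.2244
  Stage 4: F_4 = 10^(4.03/10) = 2.529, G_4 = 10^(10.0/10) = 10.00
Friis cascade:
  F = 1.455 + (2.767 − 1)/67.61 + (6.950 − 1)/1549 + (2.529 − 1)/347.5 = 1.490
NF = 10 log₁₀(1.490) = 1.73 dB

1.73 dB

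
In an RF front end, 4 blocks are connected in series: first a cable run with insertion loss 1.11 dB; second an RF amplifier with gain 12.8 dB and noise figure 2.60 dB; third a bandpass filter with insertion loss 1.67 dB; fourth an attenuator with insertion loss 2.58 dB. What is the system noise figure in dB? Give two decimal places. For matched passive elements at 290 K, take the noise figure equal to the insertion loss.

Convert to linear (a loss of L dB is a gain of −L dB): F_i = 10^(NF_i/10), G_i = 10^(G_i,dB/10)
  Stage 1: F_1 = 10^(1.11/10) = 1.291, G_1 = 10^(−1.11/10) = 0.7745
  Stage 2: F_2 = 10^(2.60/10) = 1.820, G_2 = 10^(12.8/10) = 19.05
  Stage 3: F_3 = 10^(1.67/10) = 1.469, G_3 = 10^(−1.67/10) = 0.6808
  Stage 4: F_4 = 10^(2.58/10) = 1.811, G_4 = 10^(−2.58/10) = 0.5521
Friis cascade:
  F = 1.291 + (1.820 − 1)/0.7745 + (1.469 − 1)/14.76 + (1.811 − 1)/10.05 = 2.462
NF = 10 log₁₀(2.462) = 3.91 dB

3.91 dB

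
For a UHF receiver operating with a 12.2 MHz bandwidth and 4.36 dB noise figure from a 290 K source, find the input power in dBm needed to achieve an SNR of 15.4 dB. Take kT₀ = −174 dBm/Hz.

Sensitivity = −174 + 10 log₁₀(B) + NF + SNR_min
= −174 + 70.86 + 4.36 + 15.4
= −83.38 dBm → −83.4 dBm

−83.4 dBm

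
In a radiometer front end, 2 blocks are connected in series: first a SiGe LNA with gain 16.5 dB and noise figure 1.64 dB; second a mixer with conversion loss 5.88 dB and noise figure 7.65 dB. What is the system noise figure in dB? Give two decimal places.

1.95 dB

Convert to linear (a loss of L dB is a gain of −L dB): F_i = 10^(NF_i/10), G_i = 10^(G_i,dB/10)
  Stage 1: F_1 = 10^(1.64/10) = 1.459, G_1 = 10^(16.5/10) = 44.67
  Stage 2: F_2 = 10^(7.65/10) = 5.821, G_2 = 10^(−5.88/10) = 0.2582
Friis cascade:
  F = 1.459 + (5.821 − 1)/44.67 = 1.567
NF = 10 log₁₀(1.567) = 1.95 dB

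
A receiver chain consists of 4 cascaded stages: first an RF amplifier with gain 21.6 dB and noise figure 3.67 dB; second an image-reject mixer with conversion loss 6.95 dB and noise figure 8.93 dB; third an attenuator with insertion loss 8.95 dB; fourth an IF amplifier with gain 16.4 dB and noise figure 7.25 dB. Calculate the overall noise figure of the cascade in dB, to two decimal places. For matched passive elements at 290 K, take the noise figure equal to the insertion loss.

Convert to linear (a loss of L dB is a gain of −L dB): F_i = 10^(NF_i/10), G_i = 10^(G_i,dB/10)
  Stage 1: F_1 = 10^(3.67/10) = 2.328, G_1 = 10^(21.6/10) = 144.5
  Stage 2: F_2 = 10^(8.93/10) = 7.816, G_2 = 10^(−6.95/10) = 0.2018
  Stage 3: F_3 = 10^(8.95/10) = 7.852, G_3 = 10^(−8.95/10) = 0.1274
  Stage 4: F_4 = 10^(7.25/10) = 5.309, G_4 = 10^(16.4/10) = 43.65
Friis cascade:
  F = 2.328 + (7.816 − 1)/144.5 + (7.852 − 1)/29.17 + (5.309 − 1)/3.715 = 3.770
NF = 10 log₁₀(3.770) = 5.76 dB

5.76 dB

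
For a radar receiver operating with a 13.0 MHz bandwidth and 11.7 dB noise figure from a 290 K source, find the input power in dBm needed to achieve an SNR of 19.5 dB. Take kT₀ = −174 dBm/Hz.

−71.7 dBm

Sensitivity = −174 + 10 log₁₀(B) + NF + SNR_min
= −174 + 71.14 + 11.7 + 19.5
= −71.66 dBm → −71.7 dBm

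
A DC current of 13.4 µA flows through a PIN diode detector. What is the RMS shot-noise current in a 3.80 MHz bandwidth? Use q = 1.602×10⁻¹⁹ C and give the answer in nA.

I_n = √(2qI·B)
2qI·B = 2 × 1.602×10⁻¹⁹ × 1.34×10⁻⁵ × 3.80×10⁶ = 1.63×10⁻¹⁷ A²
I_n = √(1.63×10⁻¹⁷) = 4.04×10⁻⁹ A = 4.04 nA

4.04 nA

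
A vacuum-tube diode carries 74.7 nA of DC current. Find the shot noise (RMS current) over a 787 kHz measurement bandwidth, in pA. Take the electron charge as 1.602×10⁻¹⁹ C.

137 pA

I_n = √(2qI·B)
2qI·B = 2 × 1.602×10⁻¹⁹ × 7.47×10⁻⁸ × 7.87×10⁵ = 1.88×10⁻²⁰ A²
I_n = √(1.88×10⁻²⁰) = 1.37×10⁻¹⁰ A = 137 pA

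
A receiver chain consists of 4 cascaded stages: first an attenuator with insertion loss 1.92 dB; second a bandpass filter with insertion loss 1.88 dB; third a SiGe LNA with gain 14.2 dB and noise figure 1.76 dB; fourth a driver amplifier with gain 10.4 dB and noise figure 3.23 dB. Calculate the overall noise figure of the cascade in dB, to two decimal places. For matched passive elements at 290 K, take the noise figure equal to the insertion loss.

Convert to linear (a loss of L dB is a gain of −L dB): F_i = 10^(NF_i/10), G_i = 10^(G_i,dB/10)
  Stage 1: F_1 = 10^(1.92/10) = 1.556, G_1 = 10^(−1.92/10) = 0.6427
  Stage 2: F_2 = 10^(1.88/10) = 1.542, G_2 = 10^(−1.88/10) = 0.6486
  Stage 3: F_3 = 10^(1.76/10) = 1.500, G_3 = 10^(14.2/10) = 26.30
  Stage 4: F_4 = 10^(3.23/10) = 2.104, G_4 = 10^(10.4/10) = 10.96
Friis cascade:
  F = 1.556 + (1.542 − 1)/0.6427 + (1.500 − 1)/0.4169 + (2.104 − 1)/10.96 = 3.698
NF = 10 log₁₀(3.698) = 5.68 dB

5.68 dB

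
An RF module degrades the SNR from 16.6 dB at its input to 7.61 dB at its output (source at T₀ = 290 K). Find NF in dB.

NF (dB) = SNR_in(dB) − SNR_out(dB) when the source is at T₀
NF = 16.6 − 7.61 = 8.99 dB

8.99 dB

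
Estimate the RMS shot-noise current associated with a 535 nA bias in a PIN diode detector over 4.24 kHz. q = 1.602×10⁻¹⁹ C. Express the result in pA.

27.0 pA

I_n = √(2qI·B)
2qI·B = 2 × 1.602×10⁻¹⁹ × 5.35×10⁻⁷ × 4.24×10³ = 7.27×10⁻²² A²
I_n = √(7.27×10⁻²²) = 2.70×10⁻¹¹ A = 27.0 pA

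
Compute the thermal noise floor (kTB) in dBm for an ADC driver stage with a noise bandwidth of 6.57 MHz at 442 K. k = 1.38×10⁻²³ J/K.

−104.0 dBm

P_n = kTB = 1.38×10⁻²³ × 442 × 6.57×10⁶ = 4.01×10⁻¹⁴ W
In dBm: 10 log₁₀(4.01×10⁻¹⁴ / 10⁻³) = −104.0 dBm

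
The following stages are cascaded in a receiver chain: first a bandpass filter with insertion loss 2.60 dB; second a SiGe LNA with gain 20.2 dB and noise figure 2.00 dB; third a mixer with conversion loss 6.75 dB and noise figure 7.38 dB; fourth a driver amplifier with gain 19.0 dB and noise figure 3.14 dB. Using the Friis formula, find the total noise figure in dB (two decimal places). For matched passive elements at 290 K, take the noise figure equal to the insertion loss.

4.84 dB

Convert to linear (a loss of L dB is a gain of −L dB): F_i = 10^(NF_i/10), G_i = 10^(G_i,dB/10)
  Stage 1: F_1 = 10^(2.60/10) = 1.820, G_1 = 10^(−2.60/10) = 0.5495
  Stage 2: F_2 = 10^(2.00/10) = 1.585, G_2 = 10^(20.2/10) = 104.7
  Stage 3: F_3 = 10^(7.38/10) = 5.470, G_3 = 10^(−6.75/10) = 0.2113
  Stage 4: F_4 = 10^(3.14/10) = 2.061, G_4 = 10^(19.0/10) = 79.43
Friis cascade:
  F = 1.820 + (1.585 − 1)/0.5495 + (5.470 − 1)/57.54 + (2.061 − 1)/12.16 = 3.049
NF = 10 log₁₀(3.049) = 4.84 dB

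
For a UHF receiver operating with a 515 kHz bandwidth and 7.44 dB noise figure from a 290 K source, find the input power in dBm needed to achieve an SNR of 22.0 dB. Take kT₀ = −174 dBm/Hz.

−87.4 dBm

Sensitivity = −174 + 10 log₁₀(B) + NF + SNR_min
= −174 + 57.12 + 7.44 + 22.0
= −87.44 dBm → −87.4 dBm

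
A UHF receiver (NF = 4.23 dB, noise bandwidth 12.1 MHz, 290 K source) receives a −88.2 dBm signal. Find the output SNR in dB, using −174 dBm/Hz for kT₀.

Noise floor: N = −174 + 10 log₁₀(B) + NF
10 log₁₀(1.21×10⁷) = 70.83 dB
N = −174 + 70.83 + 4.23 = −98.94 dBm
SNR = P_sig − N = −88.2 − (−98.94) = 10.74 dB → 10.7 dB

10.7 dB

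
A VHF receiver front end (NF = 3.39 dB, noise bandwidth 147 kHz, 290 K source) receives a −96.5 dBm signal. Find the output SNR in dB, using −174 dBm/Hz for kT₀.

Noise floor: N = −174 + 10 log₁₀(B) + NF
10 log₁₀(1.47×10⁵) = 51.67 dB
N = −174 + 51.67 + 3.39 = −118.94 dBm
SNR = P_sig − N = −96.5 − (−118.94) = 22.44 dB → 22.4 dB

22.4 dB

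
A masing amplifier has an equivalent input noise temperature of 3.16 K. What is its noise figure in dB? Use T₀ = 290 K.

0.047 dB

F = 1 + T_e/T₀ = 1 + 3.16/290 = 1.0109
NF = 10 log₁₀(1.0109) = 0.047 dB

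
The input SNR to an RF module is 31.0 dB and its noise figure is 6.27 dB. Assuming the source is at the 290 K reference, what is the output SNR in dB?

By definition F = SNR_in/SNR_out, so in dB: SNR_out = SNR_in − NF
SNR_out = 31.0 − 6.27 = 24.73 dB

24.73 dB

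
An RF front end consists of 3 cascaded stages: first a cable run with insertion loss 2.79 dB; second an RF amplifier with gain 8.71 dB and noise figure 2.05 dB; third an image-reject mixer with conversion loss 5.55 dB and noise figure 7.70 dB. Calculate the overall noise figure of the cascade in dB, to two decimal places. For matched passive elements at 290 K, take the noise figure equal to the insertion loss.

6.33 dB

Convert to linear (a loss of L dB is a gain of −L dB): F_i = 10^(NF_i/10), G_i = 10^(G_i,dB/10)
  Stage 1: F_1 = 10^(2.79/10) = 1.901, G_1 = 10^(−2.79/10) = 0.5260
  Stage 2: F_2 = 10^(2.05/10) = 1.603, G_2 = 10^(8.71/10) = 7.430
  Stage 3: F_3 = 10^(7.70/10) = 5.888, G_3 = 10^(−5.55/10) = 0.2786
Friis cascade:
  F = 1.901 + (1.603 − 1)/0.5260 + (5.888 − 1)/3.908 = 4.299
NF = 10 log₁₀(4.299) = 6.33 dB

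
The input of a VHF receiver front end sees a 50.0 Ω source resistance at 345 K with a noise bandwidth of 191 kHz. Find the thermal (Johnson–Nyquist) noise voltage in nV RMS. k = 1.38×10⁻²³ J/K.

V_n = √(4kTRB)
4kTRB = 4 × 1.38×10⁻²³ × 345 × 5.00×10¹ × 1.91×10⁵ = 1.82×10⁻¹³ V²
V_n = √(1.82×10⁻¹³) = 4.26×10⁻⁷ V = 426 nV

426 nV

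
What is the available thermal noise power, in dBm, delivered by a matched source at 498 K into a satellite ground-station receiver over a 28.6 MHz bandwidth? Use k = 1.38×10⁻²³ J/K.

P_n = kTB = 1.38×10⁻²³ × 498 × 2.86×10⁷ = 1.97×10⁻¹³ W
In dBm: 10 log₁₀(1.97×10⁻¹³ / 10⁻³) = −97.1 dBm

−97.1 dBm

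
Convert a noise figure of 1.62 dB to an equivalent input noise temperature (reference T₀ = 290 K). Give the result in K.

131 K

F = 10^(1.62/10) = 1.45211
T_e = (F − 1)·T₀ = (1.45211 − 1) × 290 = 131 K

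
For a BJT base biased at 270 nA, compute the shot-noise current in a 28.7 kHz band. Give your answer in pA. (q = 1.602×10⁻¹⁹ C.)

I_n = √(2qI·B)
2qI·B = 2 × 1.602×10⁻¹⁹ × 2.70×10⁻⁷ × 2.87×10⁴ = 2.48×10⁻²¹ A²
I_n = √(2.48×10⁻²¹) = 4.98×10⁻¹¹ A = 49.8 pA

49.8 pA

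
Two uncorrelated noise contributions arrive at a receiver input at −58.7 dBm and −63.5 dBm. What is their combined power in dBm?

Convert to linear, add, convert back:
P₁ = 1.35×10⁻⁹ W, P₂ = 4.47×10⁻¹⁰ W
P_tot = 1.80×10⁻⁹ W → 10 log₁₀(P_tot / 10⁻³) = −57.5 dBm

−57.5 dBm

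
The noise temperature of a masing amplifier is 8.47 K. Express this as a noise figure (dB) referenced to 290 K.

F = 1 + T_e/T₀ = 1 + 8.47/290 = 1.02921
NF = 10 log₁₀(1.02921) = 0.125 dB

0.125 dB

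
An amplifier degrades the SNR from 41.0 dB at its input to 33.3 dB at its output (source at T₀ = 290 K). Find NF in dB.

NF (dB) = SNR_in(dB) − SNR_out(dB) when the source is at T₀
NF = 41.0 − 33.3 = 7.7 dB

7.7 dB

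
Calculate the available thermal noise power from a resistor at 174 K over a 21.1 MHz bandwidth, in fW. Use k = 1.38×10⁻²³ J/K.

50.7 fW

P_n = kTB = 1.38×10⁻²³ × 174 × 2.11×10⁷ = 5.07×10⁻¹⁴ W = 50.7 fW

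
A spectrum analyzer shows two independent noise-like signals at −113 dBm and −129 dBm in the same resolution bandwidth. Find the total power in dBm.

−112.9 dBm

Convert to linear, add, convert back:
P₁ = 5.01×10⁻¹⁵ W, P₂ = 1.26×10⁻¹⁶ W
P_tot = 5.14×10⁻¹⁵ W → 10 log₁₀(P_tot / 10⁻³) = −112.9 dBm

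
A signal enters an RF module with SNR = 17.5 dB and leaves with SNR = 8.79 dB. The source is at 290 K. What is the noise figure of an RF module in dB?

NF (dB) = SNR_in(dB) − SNR_out(dB) when the source is at T₀
NF = 17.5 − 8.79 = 8.71 dB

8.71 dB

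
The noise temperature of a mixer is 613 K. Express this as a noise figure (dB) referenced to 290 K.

F = 1 + T_e/T₀ = 1 + 613/290 = 3.11379
NF = 10 log₁₀(3.11379) = 4.93 dB

4.93 dB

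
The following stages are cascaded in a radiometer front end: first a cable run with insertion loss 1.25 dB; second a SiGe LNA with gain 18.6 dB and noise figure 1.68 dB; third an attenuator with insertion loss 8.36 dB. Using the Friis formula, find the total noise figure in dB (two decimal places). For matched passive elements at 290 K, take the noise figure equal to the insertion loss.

3.16 dB

Convert to linear (a loss of L dB is a gain of −L dB): F_i = 10^(NF_i/10), G_i = 10^(G_i,dB/10)
  Stage 1: F_1 = 10^(1.25/10) = 1.334, G_1 = 10^(−1.25/10) = 0.7499
  Stage 2: F_2 = 10^(1.68/10) = 1.472, G_2 = 10^(18.6/10) = 72.44
  Stage 3: F_3 = 10^(8.36/10) = 6.855, G_3 = 10^(−8.36/10) = 0.1459
Friis cascade:
  F = 1.334 + (1.472 − 1)/0.7499 + (6.855 − 1)/54.33 = 2.071
NF = 10 log₁₀(2.071) = 3.16 dB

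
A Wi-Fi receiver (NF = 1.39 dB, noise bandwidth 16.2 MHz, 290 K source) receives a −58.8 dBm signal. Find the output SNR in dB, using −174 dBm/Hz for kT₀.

Noise floor: N = −174 + 10 log₁₀(B) + NF
10 log₁₀(1.62×10⁷) = 72.1 dB
N = −174 + 72.1 + 1.39 = −100.51 dBm
SNR = P_sig − N = −58.8 − (−100.51) = 41.71 dB → 41.7 dB

41.7 dB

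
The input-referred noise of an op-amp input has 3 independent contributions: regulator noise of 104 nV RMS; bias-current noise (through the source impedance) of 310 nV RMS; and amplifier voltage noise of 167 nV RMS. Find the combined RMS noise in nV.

Uncorrelated sources add in power (mean-square): V_tot = √(ΣV_i²)
V_tot = √[(1.04×10⁻⁷)² + (3.10×10⁻⁷)² + (1.67×10⁻⁷)²] = 3.67×10⁻⁷ V = 367 nV

367 nV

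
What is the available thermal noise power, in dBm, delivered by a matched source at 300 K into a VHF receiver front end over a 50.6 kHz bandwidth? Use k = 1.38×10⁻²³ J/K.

−126.8 dBm

P_n = kTB = 1.38×10⁻²³ × 300 × 5.06×10⁴ = 2.09×10⁻¹⁶ W
In dBm: 10 log₁₀(2.09×10⁻¹⁶ / 10⁻³) = −126.8 dBm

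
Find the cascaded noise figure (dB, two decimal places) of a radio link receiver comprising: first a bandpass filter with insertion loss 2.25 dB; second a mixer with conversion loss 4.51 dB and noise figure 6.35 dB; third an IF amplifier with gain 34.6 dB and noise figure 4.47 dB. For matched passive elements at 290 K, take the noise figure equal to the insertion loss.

11.98 dB

Convert to linear (a loss of L dB is a gain of −L dB): F_i = 10^(NF_i/10), G_i = 10^(G_i,dB/10)
  Stage 1: F_1 = 10^(2.25/10) = 1.679, G_1 = 10^(−2.25/10) = 0.5957
  Stage 2: F_2 = 10^(6.35/10) = 4.315, G_2 = 10^(−4.51/10) = 0.3540
  Stage 3: F_3 = 10^(4.47/10) = 2.799, G_3 = 10^(34.6/10) = 2884
Friis cascade:
  F = 1.679 + (4.315 − 1)/0.5957 + (2.799 − 1)/0.2109 = 15.78
NF = 10 log₁₀(15.78) = 11.98 dB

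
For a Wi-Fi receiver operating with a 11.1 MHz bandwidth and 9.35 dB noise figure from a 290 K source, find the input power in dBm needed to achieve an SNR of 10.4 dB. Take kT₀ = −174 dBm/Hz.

Sensitivity = −174 + 10 log₁₀(B) + NF + SNR_min
= −174 + 70.45 + 9.35 + 10.4
= −83.80 dBm → −83.8 dBm

−83.8 dBm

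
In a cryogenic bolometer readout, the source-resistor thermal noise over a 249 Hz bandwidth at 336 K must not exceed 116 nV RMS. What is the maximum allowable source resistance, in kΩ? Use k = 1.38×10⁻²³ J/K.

Johnson–Nyquist: V_n = √(4kTRB) ⇒ R = V_n² / (4kTB)
4kTB = 4 × 1.38×10⁻²³ × 336 × 2.49×10² = 4.62×10⁻¹⁸
R = (1.16×10⁻⁷)² / 4.62×10⁻¹⁸ = 2.91×10³ Ω = 2.91 kΩ

2.91 kΩ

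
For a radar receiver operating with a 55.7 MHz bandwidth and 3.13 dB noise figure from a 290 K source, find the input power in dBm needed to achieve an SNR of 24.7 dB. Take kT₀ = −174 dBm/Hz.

Sensitivity = −174 + 10 log₁₀(B) + NF + SNR_min
= −174 + 77.46 + 3.13 + 24.7
= −68.71 dBm → −68.7 dBm

−68.7 dBm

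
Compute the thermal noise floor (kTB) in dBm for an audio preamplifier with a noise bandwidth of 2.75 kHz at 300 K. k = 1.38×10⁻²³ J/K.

P_n = kTB = 1.38×10⁻²³ × 300 × 2.75×10³ = 1.14×10⁻¹⁷ W
In dBm: 10 log₁₀(1.14×10⁻¹⁷ / 10⁻³) = −139.4 dBm

−139.4 dBm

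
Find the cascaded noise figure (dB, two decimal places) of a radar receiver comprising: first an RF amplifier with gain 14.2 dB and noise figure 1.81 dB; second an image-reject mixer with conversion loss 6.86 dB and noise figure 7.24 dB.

Convert to linear (a loss of L dB is a gain of −L dB): F_i = 10^(NF_i/10), G_i = 10^(G_i,dB/10)
  Stage 1: F_1 = 10^(1.81/10) = 1.517, G_1 = 10^(14.2/10) = 26.30
  Stage 2: F_2 = 10^(7.24/10) = 5.297, G_2 = 10^(−6.86/10) = 0.2061
Friis cascade:
  F = 1.517 + (5.297 − 1)/26.30 = 1.680
NF = 10 log₁₀(1.680) = 2.25 dB

2.25 dB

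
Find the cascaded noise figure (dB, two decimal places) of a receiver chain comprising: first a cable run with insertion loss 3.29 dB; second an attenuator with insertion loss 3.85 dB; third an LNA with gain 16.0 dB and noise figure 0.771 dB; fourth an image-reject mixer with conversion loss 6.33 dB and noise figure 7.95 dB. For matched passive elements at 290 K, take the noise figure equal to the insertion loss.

8.36 dB

Convert to linear (a loss of L dB is a gain of −L dB): F_i = 10^(NF_i/10), G_i = 10^(G_i,dB/10)
  Stage 1: F_1 = 10^(3.29/10) = 2.133, G_1 = 10^(−3.29/10) = 0.4688
  Stage 2: F_2 = 10^(3.85/10) = 2.427, G_2 = 10^(−3.85/10) = 0.4121
  Stage 3: F_3 = 10^(0.771/10) = 1.194, G_3 = 10^(16.0/10) = 39.81
  Stage 4: F_4 = 10^(7.95/10) = 6.237, G_4 = 10^(−6.33/10) = 0.2328
Friis cascade:
  F = 2.133 + (2.427 − 1)/0.4688 + (1.194 − 1)/0.1932 + (6.237 − 1)/7.691 = 6.863
NF = 10 log₁₀(6.863) = 8.36 dB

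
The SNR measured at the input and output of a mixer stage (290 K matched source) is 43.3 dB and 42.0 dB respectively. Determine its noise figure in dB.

NF (dB) = SNR_in(dB) − SNR_out(dB) when the source is at T₀
NF = 43.3 − 42.0 = 1.3 dB

1.3 dB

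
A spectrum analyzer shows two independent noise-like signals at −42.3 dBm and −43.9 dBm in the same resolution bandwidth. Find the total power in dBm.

Convert to linear, add, convert back:
P₁ = 5.89×10⁻⁸ W, P₂ = 4.07×10⁻⁸ W
P_tot = 9.96×10⁻⁸ W → 10 log₁₀(P_tot / 10⁻³) = −40.0 dBm

−40.0 dBm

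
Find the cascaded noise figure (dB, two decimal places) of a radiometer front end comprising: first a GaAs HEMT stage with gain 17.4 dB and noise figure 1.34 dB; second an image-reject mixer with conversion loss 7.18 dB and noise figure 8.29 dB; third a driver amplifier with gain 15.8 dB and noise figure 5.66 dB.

Convert to linear (a loss of L dB is a gain of −L dB): F_i = 10^(NF_i/10), G_i = 10^(G_i,dB/10)
  Stage 1: F_1 = 10^(1.34/10) = 1.361, G_1 = 10^(17.4/10) = 54.95
  Stage 2: F_2 = 10^(8.29/10) = 6.745, G_2 = 10^(−7.18/10) = 0.1914
  Stage 3: F_3 = 10^(5.66/10) = 3.681, G_3 = 10^(15.8/10) = 38.02
Friis cascade:
  F = 1.361 + (6.745 − 1)/54.95 + (3.681 − 1)/10.52 = 1.721
NF = 10 log₁₀(1.721) = 2.36 dB

2.36 dB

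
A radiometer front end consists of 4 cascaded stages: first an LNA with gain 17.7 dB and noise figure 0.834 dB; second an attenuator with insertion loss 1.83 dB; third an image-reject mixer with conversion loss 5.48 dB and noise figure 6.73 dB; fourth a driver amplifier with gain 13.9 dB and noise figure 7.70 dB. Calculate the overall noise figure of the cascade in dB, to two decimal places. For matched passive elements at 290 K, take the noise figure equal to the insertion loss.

2.46 dB

Convert to linear (a loss of L dB is a gain of −L dB): F_i = 10^(NF_i/10), G_i = 10^(G_i,dB/10)
  Stage 1: F_1 = 10^(0.834/10) = 1.212, G_1 = 10^(17.7/10) = 58.88
  Stage 2: F_2 = 10^(1.83/10) = 1.524, G_2 = 10^(−1.83/10) = 0.6561
  Stage 3: F_3 = 10^(6.73/10) = 4.710, G_3 = 10^(−5.48/10) = 0.2831
  Stage 4: F_4 = 10^(7.70/10) = 5.888, G_4 = 10^(13.9/10) = 24.55
Friis cascade:
  F = 1.212 + (1.524 − 1)/58.88 + (4.710 − 1)/38.64 + (5.888 − 1)/10.94 = 1.763
NF = 10 log₁₀(1.763) = 2.46 dB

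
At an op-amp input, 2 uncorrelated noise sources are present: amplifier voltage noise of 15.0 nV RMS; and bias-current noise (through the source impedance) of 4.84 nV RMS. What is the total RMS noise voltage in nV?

Uncorrelated sources add in power (mean-square): V_tot = √(ΣV_i²)
V_tot = √[(1.50×10⁻⁸)² + (4.84×10⁻⁹)²] = 1.58×10⁻⁸ V = 15.8 nV

15.8 nV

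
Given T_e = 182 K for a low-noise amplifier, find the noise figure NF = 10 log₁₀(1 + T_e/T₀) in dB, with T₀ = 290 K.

F = 1 + T_e/T₀ = 1 + 182/290 = 1.62759
NF = 10 log₁₀(1.62759) = 2.12 dB

2.12 dB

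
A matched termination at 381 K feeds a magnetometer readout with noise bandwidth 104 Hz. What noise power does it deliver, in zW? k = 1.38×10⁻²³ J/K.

P_n = kTB = 1.38×10⁻²³ × 381 × 1.04×10² = 5.47×10⁻¹⁹ W = 547 zW

547 zW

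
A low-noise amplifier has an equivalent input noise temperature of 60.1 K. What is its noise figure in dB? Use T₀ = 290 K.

F = 1 + T_e/T₀ = 1 + 60.1/290 = 1.20724
NF = 10 log₁₀(1.20724) = 0.818 dB

0.818 dB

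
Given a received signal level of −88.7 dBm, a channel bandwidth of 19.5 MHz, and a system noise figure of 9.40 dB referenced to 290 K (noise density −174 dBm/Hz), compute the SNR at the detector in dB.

Noise floor: N = −174 + 10 log₁₀(B) + NF
10 log₁₀(1.95×10⁷) = 72.9 dB
N = −174 + 72.9 + 9.40 = −91.70 dBm
SNR = P_sig − N = −88.7 − (−91.70) = 3.00 dB → 3.0 dB

3.0 dB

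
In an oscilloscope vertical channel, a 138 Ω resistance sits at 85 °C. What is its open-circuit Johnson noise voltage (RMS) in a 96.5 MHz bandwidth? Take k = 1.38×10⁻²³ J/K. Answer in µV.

T = 85 °C + 273.15 = 358.15 K
V_n = √(4kTRB)
4kTRB = 4 × 1.38×10⁻²³ × 358.15 × 1.38×10² × 9.65×10⁷ = 2.63×10⁻¹⁰ V²
V_n = √(2.63×10⁻¹⁰) = 1.62×10⁻⁵ V = 16.2 µV

16.2 µV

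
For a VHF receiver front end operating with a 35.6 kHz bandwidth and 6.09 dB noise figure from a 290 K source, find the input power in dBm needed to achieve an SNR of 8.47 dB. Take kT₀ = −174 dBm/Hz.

−113.9 dBm

Sensitivity = −174 + 10 log₁₀(B) + NF + SNR_min
= −174 + 45.51 + 6.09 + 8.47
= −113.93 dBm → −113.9 dBm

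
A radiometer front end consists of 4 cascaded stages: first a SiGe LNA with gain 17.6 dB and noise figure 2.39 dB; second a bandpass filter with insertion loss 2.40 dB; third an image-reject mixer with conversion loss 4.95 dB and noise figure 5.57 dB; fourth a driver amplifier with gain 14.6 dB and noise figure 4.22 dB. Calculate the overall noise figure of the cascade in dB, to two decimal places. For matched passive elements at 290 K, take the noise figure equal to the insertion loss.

2.97 dB

Convert to linear (a loss of L dB is a gain of −L dB): F_i = 10^(NF_i/10), G_i = 10^(G_i,dB/10)
  Stage 1: F_1 = 10^(2.39/10) = 1.734, G_1 = 10^(17.6/10) = 57.54
  Stage 2: F_2 = 10^(2.40/10) = 1.738, G_2 = 10^(−2.40/10) = 0.5754
  Stage 3: F_3 = 10^(5.57/10) = 3.606, G_3 = 10^(−4.95/10) = 0.3199
  Stage 4: F_4 = 10^(4.22/10) = 2.642, G_4 = 10^(14.6/10) = 28.84
Friis cascade:
  F = 1.734 + (1.738 − 1)/57.54 + (3.606 − 1)/33.11 + (2.642 − 1)/10.59 = 1.980
NF = 10 log₁₀(1.980) = 2.97 dB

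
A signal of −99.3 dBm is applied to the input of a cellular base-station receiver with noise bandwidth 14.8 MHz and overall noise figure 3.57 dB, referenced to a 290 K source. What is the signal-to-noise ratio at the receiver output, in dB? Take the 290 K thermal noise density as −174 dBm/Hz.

−0.6 dB

Noise floor: N = −174 + 10 log₁₀(B) + NF
10 log₁₀(1.48×10⁷) = 71.7 dB
N = −174 + 71.7 + 3.57 = −98.73 dBm
SNR = P_sig − N = −99.3 − (−98.73) = −0.57 dB → −0.6 dB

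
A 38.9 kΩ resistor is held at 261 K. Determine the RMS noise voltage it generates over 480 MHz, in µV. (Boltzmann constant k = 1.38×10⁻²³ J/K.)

V_n = √(4kTRB)
4kTRB = 4 × 1.38×10⁻²³ × 261 × 3.89×10⁴ × 4.80×10⁸ = 2.69×10⁻⁷ V²
V_n = √(2.69×10⁻⁷) = 5.19×10⁻⁴ V = 519 µV

519 µV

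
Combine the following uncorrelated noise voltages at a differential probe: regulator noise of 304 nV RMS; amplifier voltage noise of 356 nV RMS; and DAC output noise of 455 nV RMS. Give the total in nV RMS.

653 nV

Uncorrelated sources add in power (mean-square): V_tot = √(ΣV_i²)
V_tot = √[(3.04×10⁻⁷)² + (3.56×10⁻⁷)² + (4.55×10⁻⁷)²] = 6.53×10⁻⁷ V = 653 nV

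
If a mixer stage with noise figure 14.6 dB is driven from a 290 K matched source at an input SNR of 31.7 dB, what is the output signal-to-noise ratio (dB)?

17.1 dB

By definition F = SNR_in/SNR_out, so in dB: SNR_out = SNR_in − NF
SNR_out = 31.7 − 14.6 = 17.1 dB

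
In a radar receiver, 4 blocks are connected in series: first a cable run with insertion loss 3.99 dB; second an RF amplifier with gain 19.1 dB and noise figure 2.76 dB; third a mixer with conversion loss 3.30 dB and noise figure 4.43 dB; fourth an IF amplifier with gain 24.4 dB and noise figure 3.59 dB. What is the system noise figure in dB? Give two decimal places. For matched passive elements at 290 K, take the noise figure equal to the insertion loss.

6.88 dB

Convert to linear (a loss of L dB is a gain of −L dB): F_i = 10^(NF_i/10), G_i = 10^(G_i,dB/10)
  Stage 1: F_1 = 10^(3.99/10) = 2.506, G_1 = 10^(−3.99/10) = 0.3990
  Stage 2: F_2 = 10^(2.76/10) = 1.888, G_2 = 10^(19.1/10) = 81.28
  Stage 3: F_3 = 10^(4.43/10) = 2.773, G_3 = 10^(−3.30/10) = 0.4677
  Stage 4: F_4 = 10^(3.59/10) = 2.286, G_4 = 10^(24.4/10) = 275.4
Friis cascade:
  F = 2.506 + (1.888 − 1)/0.3990 + (2.773 − 1)/32.43 + (2.286 − 1)/15.17 = 4.871
NF = 10 log₁₀(4.871) = 6.88 dB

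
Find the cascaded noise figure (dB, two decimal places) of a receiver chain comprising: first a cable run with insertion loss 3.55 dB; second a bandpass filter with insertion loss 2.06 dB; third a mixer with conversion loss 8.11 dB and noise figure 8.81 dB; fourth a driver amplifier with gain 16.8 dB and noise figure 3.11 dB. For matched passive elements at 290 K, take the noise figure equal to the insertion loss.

Convert to linear (a loss of L dB is a gain of −L dB): F_i = 10^(NF_i/10), G_i = 10^(G_i,dB/10)
  Stage 1: F_1 = 10^(3.55/10) = 2.265, G_1 = 10^(−3.55/10) = 0.4416
  Stage 2: F_2 = 10^(2.06/10) = 1.607, G_2 = 10^(−2.06/10) = 0.6223
  Stage 3: F_3 = 10^(8.81/10) = 7.603, G_3 = 10^(−8.11/10) = 0.1545
  Stage 4: F_4 = 10^(3.11/10) = 2.046, G_4 = 10^(16.8/10) = 47.86
Friis cascade:
  F = 2.265 + (1.607 − 1)/0.4416 + (7.603 − 1)/0.2748 + (2.046 − 1)/0.04246 = 52.31
NF = 10 log₁₀(52.31) = 17.19 dB

17.19 dB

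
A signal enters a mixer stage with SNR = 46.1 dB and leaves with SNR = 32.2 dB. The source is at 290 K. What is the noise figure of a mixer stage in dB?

13.9 dB

NF (dB) = SNR_in(dB) − SNR_out(dB) when the source is at T₀
NF = 46.1 − 32.2 = 13.9 dB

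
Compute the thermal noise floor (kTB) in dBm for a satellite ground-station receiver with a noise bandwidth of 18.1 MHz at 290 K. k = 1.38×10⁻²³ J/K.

P_n = kTB = 1.38×10⁻²³ × 290 × 1.81×10⁷ = 7.24×10⁻¹⁴ W
In dBm: 10 log₁₀(7.24×10⁻¹⁴ / 10⁻³) = −101.4 dBm

−101.4 dBm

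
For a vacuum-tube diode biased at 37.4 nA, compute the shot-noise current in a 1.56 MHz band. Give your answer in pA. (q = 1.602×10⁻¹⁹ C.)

137 pA

I_n = √(2qI·B)
2qI·B = 2 × 1.602×10⁻¹⁹ × 3.74×10⁻⁸ × 1.56×10⁶ = 1.87×10⁻²⁰ A²
I_n = √(1.87×10⁻²⁰) = 1.37×10⁻¹⁰ A = 137 pA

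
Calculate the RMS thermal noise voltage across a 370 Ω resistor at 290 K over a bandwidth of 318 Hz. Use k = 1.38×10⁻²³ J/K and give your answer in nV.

43.4 nV

V_n = √(4kTRB)
4kTRB = 4 × 1.38×10⁻²³ × 290 × 3.70×10² × 3.18×10² = 1.88×10⁻¹⁵ V²
V_n = √(1.88×10⁻¹⁵) = 4.34×10⁻⁸ V = 43.4 nV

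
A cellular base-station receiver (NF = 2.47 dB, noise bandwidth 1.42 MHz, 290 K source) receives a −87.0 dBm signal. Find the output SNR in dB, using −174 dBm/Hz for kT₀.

Noise floor: N = −174 + 10 log₁₀(B) + NF
10 log₁₀(1.42×10⁶) = 61.52 dB
N = −174 + 61.52 + 2.47 = −110.01 dBm
SNR = P_sig − N = −87.0 − (−110.01) = 23.01 dB → 23.0 dB

23.0 dB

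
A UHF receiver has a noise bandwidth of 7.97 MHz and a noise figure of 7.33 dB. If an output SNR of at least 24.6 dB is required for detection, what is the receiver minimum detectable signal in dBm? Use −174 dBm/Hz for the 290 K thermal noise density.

Sensitivity = −174 + 10 log₁₀(B) + NF + SNR_min
= −174 + 69.01 + 7.33 + 24.6
= −73.06 dBm → −73.1 dBm

−73.1 dBm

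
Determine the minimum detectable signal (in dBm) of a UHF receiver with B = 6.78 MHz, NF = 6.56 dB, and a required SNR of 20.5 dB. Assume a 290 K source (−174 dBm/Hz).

−78.6 dBm

Sensitivity = −174 + 10 log₁₀(B) + NF + SNR_min
= −174 + 68.31 + 6.56 + 20.5
= −78.63 dBm → −78.6 dBm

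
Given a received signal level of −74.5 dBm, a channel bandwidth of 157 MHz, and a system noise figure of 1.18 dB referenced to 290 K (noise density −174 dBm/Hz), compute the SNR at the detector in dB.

Noise floor: N = −174 + 10 log₁₀(B) + NF
10 log₁₀(1.57×10⁸) = 81.96 dB
N = −174 + 81.96 + 1.18 = −90.86 dBm
SNR = P_sig − N = −74.5 − (−90.86) = 16.36 dB → 16.4 dB

16.4 dB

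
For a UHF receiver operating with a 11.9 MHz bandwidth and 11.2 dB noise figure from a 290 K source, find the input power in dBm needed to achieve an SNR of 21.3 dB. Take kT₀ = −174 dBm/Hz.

Sensitivity = −174 + 10 log₁₀(B) + NF + SNR_min
= −174 + 70.76 + 11.2 + 21.3
= −70.74 dBm → −70.7 dBm

−70.7 dBm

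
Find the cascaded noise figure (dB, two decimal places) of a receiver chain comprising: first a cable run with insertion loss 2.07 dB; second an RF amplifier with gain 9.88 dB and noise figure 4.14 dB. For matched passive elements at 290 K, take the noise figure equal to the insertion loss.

Convert to linear (a loss of L dB is a gain of −L dB): F_i = 10^(NF_i/10), G_i = 10^(G_i,dB/10)
  Stage 1: F_1 = 10^(2.07/10) = 1.611, G_1 = 10^(−2.07/10) = 0.6209
  Stage 2: F_2 = 10^(4.14/10) = 2.594, G_2 = 10^(9.88/10) = 9.727
Friis cascade:
  F = 1.611 + (2.594 − 1)/0.6209 = 4.178
NF = 10 log₁₀(4.178) = 6.21 dB

6.21 dB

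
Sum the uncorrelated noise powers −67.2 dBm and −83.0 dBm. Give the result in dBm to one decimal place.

Convert to linear, add, convert back:
P₁ = 1.91×10⁻¹⁰ W, P₂ = 5.01×10⁻¹² W
P_tot = 1.96×10⁻¹⁰ W → 10 log₁₀(P_tot / 10⁻³) = −67.1 dBm

−67.1 dBm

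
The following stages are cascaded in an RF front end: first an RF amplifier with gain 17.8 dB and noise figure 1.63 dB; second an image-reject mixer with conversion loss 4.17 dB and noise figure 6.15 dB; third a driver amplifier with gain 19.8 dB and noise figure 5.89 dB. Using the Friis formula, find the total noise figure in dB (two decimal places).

2.13 dB

Convert to linear (a loss of L dB is a gain of −L dB): F_i = 10^(NF_i/10), G_i = 10^(G_i,dB/10)
  Stage 1: F_1 = 10^(1.63/10) = 1.455, G_1 = 10^(17.8/10) = 60.26
  Stage 2: F_2 = 10^(6.15/10) = 4.121, G_2 = 10^(−4.17/10) = 0.3828
  Stage 3: F_3 = 10^(5.89/10) = 3.882, G_3 = 10^(19.8/10) = 95.50
Friis cascade:
  F = 1.455 + (4.121 − 1)/60.26 + (3.882 − 1)/23.07 = 1.632
NF = 10 log₁₀(1.632) = 2.13 dB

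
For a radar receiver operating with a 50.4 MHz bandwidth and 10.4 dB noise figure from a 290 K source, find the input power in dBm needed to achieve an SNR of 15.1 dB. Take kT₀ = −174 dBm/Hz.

−71.5 dBm

Sensitivity = −174 + 10 log₁₀(B) + NF + SNR_min
= −174 + 77.02 + 10.4 + 15.1
= −71.48 dBm → −71.5 dBm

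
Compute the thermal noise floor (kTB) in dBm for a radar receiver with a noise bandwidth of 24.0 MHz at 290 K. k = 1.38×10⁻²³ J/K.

P_n = kTB = 1.38×10⁻²³ × 290 × 2.40×10⁷ = 9.60×10⁻¹⁴ W
In dBm: 10 log₁₀(9.60×10⁻¹⁴ / 10⁻³) = −100.2 dBm

−100.2 dBm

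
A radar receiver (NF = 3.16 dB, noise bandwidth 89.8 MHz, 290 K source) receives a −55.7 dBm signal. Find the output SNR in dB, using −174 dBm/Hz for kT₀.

35.6 dB

Noise floor: N = −174 + 10 log₁₀(B) + NF
10 log₁₀(8.98×10⁷) = 79.53 dB
N = −174 + 79.53 + 3.16 = −91.31 dBm
SNR = P_sig − N = −55.7 − (−91.31) = 35.61 dB → 35.6 dB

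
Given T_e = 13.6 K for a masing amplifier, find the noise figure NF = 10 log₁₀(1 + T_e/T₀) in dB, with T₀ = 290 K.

F = 1 + T_e/T₀ = 1 + 13.6/290 = 1.0469
NF = 10 log₁₀(1.0469) = 0.199 dB

0.199 dB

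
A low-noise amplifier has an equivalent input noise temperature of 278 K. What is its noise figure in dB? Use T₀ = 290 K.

2.92 dB

F = 1 + T_e/T₀ = 1 + 278/290 = 1.95862
NF = 10 log₁₀(1.95862) = 2.92 dB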